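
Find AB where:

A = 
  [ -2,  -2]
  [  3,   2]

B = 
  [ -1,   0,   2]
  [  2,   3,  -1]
A is 2×2 and B is 2×3, so AB is 2×3. Each entry is (row of A)·(column of B):
AB[1,1] = (-2)(-1) + (-2)(2) = -2
AB[1,2] = (-2)(0) + (-2)(3) = -6
AB[1,3] = (-2)(2) + (-2)(-1) = -2
AB[2,1] = (3)(-1) + (2)(2) = 1
AB[2,2] = (3)(0) + (2)(3) = 6
AB[2,3] = (3)(2) + (2)(-1) = 4

AB = 
  [ -2,  -6,  -2]
  [  1,   6,   4]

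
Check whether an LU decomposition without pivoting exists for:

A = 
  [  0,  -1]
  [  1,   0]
No.
A[1,1] = 0 but A[2,1] = 1 ≠ 0. Any LU with L unit lower triangular has (LU)[1,1] = U[1,1] and (LU)[2,1] = L[2,1]·U[1,1]; matching A forces U[1,1] = 0, which then forces (LU)[2,1] = 0 ≠ 1. A row swap (pivoting) is required.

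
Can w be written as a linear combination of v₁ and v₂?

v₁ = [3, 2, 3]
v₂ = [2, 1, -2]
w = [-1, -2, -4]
No

Form the augmented matrix and row-reduce:
[v₁|v₂|w] = 
  [  3,   2,  -1]
  [  2,   1,  -2]
  [  3,  -2,  -4]
R2 → R2 - (2/3)·R1
R3 → R3 - (1)·R1
R3 → R3 - (12)·R2
REF = 
  [   3,    2,   -1]
  [   0, -1/3, -4/3]
  [   0,    0,   13]

Row 3 reads [0 0 | 13], i.e. 0 = 13, so the system is inconsistent and w ∉ span{v₁, v₂}.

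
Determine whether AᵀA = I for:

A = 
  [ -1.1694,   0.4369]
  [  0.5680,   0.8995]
No

AᵀA = 
  [  1.6901,   0]
  [  0,   1]
≠ I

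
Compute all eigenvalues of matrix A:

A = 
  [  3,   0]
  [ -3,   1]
tr(A) = 4, det(A) = 3
Characteristic polynomial: λ² - tr(A)λ + det(A) = λ² - 4λ + 3
λ² - 4λ + 3 = (λ - 1)(λ - 3)

λ = 3, 1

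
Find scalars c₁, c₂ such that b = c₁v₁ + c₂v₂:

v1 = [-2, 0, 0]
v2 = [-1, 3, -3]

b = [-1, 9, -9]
c1 = -1, c2 = 3

b = -1·v1 + 3·v2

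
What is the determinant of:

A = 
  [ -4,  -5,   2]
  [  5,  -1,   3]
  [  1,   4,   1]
104

Cofactor expansion along row 1:
det(A) = (-4)·((-1)(1) - (3)(4)) - (-5)·((5)(1) - (3)(1)) + (2)·((5)(4) - (-1)(1))
  = (-4)(-13) - (-5)(2) + (2)(21)
  = 104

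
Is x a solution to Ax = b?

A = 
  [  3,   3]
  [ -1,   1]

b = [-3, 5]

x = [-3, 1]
No

Ax = [-6, 4] ≠ b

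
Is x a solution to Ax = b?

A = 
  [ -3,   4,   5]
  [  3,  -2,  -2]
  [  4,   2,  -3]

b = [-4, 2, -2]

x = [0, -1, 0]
Yes

Ax = [-4, 2, -2] = b ✓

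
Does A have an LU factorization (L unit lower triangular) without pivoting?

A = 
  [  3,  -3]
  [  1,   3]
Yes.
A[1,1] = 3 ≠ 0, so Gaussian elimination proceeds without a row swap: multiplier ℓ₂₁ = (1)/(3) = 1/3, and U[2,2] = 3 - (1/3)(-3) = 4.
L = 
  [  1,   0]
  [1/3,   1]
U = 
  [  3,  -3]
  [  0,   4]
Check row 2 of LU: [(1/3)(3), (1/3)(-3) + 4] = [1, 3] = row 2 of A ✓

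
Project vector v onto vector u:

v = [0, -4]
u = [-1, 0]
proj_u(v) = [0, 0]

v·u = (0)(-1) + (-4)(0) = 0
u·u = (-1)² + (0)² = 1
proj_u(v) = (v·u / u·u) × u = (0/1) × u = (0) × u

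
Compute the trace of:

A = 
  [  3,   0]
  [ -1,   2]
5

tr(A) = 3 + 2 = 5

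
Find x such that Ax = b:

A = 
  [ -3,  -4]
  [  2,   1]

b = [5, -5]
Row reduce the augmented matrix [A|b]:
R2 → R2 + (2/3)·R1
REF = 
  [  -3,   -4,    5]
  [   0, -5/3, -5/3]

Back-substitution:
x₂ = (-5/3) / (-5/3) = 1
x₁ = (5 - (-4)(1)) / (-3) = -3

x = [-3, 1]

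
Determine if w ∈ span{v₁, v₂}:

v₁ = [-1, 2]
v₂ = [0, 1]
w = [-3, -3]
Yes

Form the augmented matrix and row-reduce:
[v₁|v₂|w] = 
  [ -1,   0,  -3]
  [  2,   1,  -3]
R2 → R2 + (2)·R1
REF = 
  [ -1,   0,  -3]
  [  0,   1,  -9]

No row of the form [0 0 | nonzero], so the system is consistent. Back-substitution gives c₁ = 3, c₂ = -9: w = (3)·v₁ + (-9)·v₂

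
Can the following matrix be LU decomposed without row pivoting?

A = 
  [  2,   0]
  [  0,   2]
Yes.
A[1,1] = 2 ≠ 0, so Gaussian elimination proceeds without a row swap: multiplier ℓ₂₁ = (0)/(2) = 0, and U[2,2] = 2 - (0)(0) = 2.
L = 
  [  1,   0]
  [  0,   1]
U = 
  [  2,   0]
  [  0,   2]
Check row 2 of LU: [(0)(2), (0)(0) + 2] = [0, 2] = row 2 of A ✓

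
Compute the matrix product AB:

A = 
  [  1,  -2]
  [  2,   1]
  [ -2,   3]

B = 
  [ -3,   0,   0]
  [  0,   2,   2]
AB = 
  [ -3,  -4,  -4]
  [ -6,   2,   2]
  [  6,   6,   6]

A is 3×2 and B is 2×3, so AB is 3×3. Each entry is (row of A)·(column of B):
AB[1,1] = (1)(-3) + (-2)(0) = -3
AB[1,2] = (1)(0) + (-2)(2) = -4
AB[1,3] = (1)(0) + (-2)(2) = -4
AB[2,1] = (2)(-3) + (1)(0) = -6
AB[2,2] = (2)(0) + (1)(2) = 2
AB[2,3] = (2)(0) + (1)(2) = 2
AB[3,1] = (-2)(-3) + (3)(0) = 6
AB[3,2] = (-2)(0) + (3)(2) = 6
AB[3,3] = (-2)(0) + (3)(2) = 6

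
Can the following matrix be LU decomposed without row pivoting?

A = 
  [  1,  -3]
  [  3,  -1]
Yes.
A[1,1] = 1 ≠ 0, so Gaussian elimination proceeds without a row swap: multiplier ℓ₂₁ = (3)/(1) = 3, and U[2,2] = -1 - (3)(-3) = 8.
L = 
  [  1,   0]
  [  3,   1]
U = 
  [  1,  -3]
  [  0,   8]
Check row 2 of LU: [(3)(1), (3)(-3) + 8] = [3, -1] = row 2 of A ✓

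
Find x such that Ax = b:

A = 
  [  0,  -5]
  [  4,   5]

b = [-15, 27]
Row reduce the augmented matrix [A|b]:
Swap R1 ↔ R2
REF = 
  [  4,   5,  27]
  [  0,  -5, -15]

Back-substitution:
x₂ = (-15) / (-5) = 3
x₁ = (27 - (5)(3)) / 4 = 3

x = [3, 3]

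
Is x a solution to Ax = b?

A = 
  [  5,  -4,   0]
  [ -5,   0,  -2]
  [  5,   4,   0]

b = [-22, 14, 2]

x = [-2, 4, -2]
No

Ax = [-26, 14, 6] ≠ b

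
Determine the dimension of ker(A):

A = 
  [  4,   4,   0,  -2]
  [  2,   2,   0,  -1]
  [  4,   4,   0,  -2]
nullity(A) = 3

Row reduce:
R2 → R2 - (1/2)·R1
R3 → R3 - (1)·R1
REF = 
  [  4,   4,   0,  -2]
  [  0,   0,   0,   0]
  [  0,   0,   0,   0]
Pivot columns: 1 → 1 pivot.
rank(A) = 1, so nullity(A) = 4 - 1 = 3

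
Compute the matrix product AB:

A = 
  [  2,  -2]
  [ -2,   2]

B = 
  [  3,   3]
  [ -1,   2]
AB = 
  [  8,   2]
  [ -8,  -2]

A is 2×2 and B is 2×2, so AB is 2×2. Each entry is (row of A)·(column of B):
AB[1,1] = (2)(3) + (-2)(-1) = 8
AB[1,2] = (2)(3) + (-2)(2) = 2
AB[2,1] = (-2)(3) + (2)(-1) = -8
AB[2,2] = (-2)(3) + (2)(2) = -2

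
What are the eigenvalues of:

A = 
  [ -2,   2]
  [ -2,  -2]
tr(A) = -4, det(A) = 8
Characteristic polynomial: λ² - tr(A)λ + det(A) = λ² + 4λ + 8
λ² + 4λ + 8 = 0  ⇒  λ = (-4 ± √((4)² - 4·(8)))/2 = (-4 ± √(-16))/2
  = -2 + 2i,  -2 - 2i

λ = -2 + 2i, -2 - 2i  (≈ -2 + 2i, -2 - 2i)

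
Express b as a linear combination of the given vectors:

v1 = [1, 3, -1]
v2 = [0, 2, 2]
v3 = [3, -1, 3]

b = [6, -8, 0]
c1 = 0, c2 = -3, c3 = 2

b = 0·v1 + -3·v2 + 2·v3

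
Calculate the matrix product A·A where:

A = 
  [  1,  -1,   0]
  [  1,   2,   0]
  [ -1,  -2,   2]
A² = A·A:
A²[1,1] = (1)(1) + (-1)(1) + (0)(-1) = 0
A²[1,2] = (1)(-1) + (-1)(2) + (0)(-2) = -3
A²[1,3] = (1)(0) + (-1)(0) + (0)(2) = 0
A²[2,1] = (1)(1) + (2)(1) + (0)(-1) = 3
A²[2,2] = (1)(-1) + (2)(2) + (0)(-2) = 3
A²[2,3] = (1)(0) + (2)(0) + (0)(2) = 0
A²[3,1] = (-1)(1) + (-2)(1) + (2)(-1) = -5
A²[3,2] = (-1)(-1) + (-2)(2) + (2)(-2) = -7
A²[3,3] = (-1)(0) + (-2)(0) + (2)(2) = 4
A² = 
  [  0,  -3,   0]
  [  3,   3,   0]
  [ -5,  -7,   4]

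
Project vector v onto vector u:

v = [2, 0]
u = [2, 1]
v·u = (2)(2) + (0)(1) = 4
u·u = (2)² + (1)² = 5
proj_u(v) = (v·u / u·u) × u = (4/5) × u

proj_u(v) = [8/5, 4/5]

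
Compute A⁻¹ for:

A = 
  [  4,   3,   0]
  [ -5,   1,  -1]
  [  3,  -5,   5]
det(A) = (4)·((1)(5) - (-1)(-5)) - (3)·((-5)(5) - (-1)(3)) + (0)·((-5)(-5) - (1)(3))
  = (4)(0) - (3)(-22) + (0)(22)
  = 66
det(A) = 66 ≠ 0, so A is invertible.

Cofactors Cᵢⱼ = (-1)ⁱ⁺ʲ·Mᵢⱼ:
C = 
  [  0,  22,  22]
  [-15,  20,  29]
  [ -3,   4,  19]

adj(A) = Cᵀ:
adj(A) = 
  [  0, -15,  -3]
  [ 22,  20,   4]
  [ 22,  29,  19]

A⁻¹ = (1/66) · adj(A):
A⁻¹ = 
  [    0, -5/22, -1/22]
  [  1/3, 10/33,  2/33]
  [  1/3, 29/66, 19/66]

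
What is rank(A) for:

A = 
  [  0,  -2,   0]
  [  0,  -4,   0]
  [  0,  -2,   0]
Row reduce:
R2 → R2 - (2)·R1
R3 → R3 - (1)·R1
REF = 
  [  0,  -2,   0]
  [  0,   0,   0]
  [  0,   0,   0]
Pivot columns: 2 → 1 pivot.

rank(A) = 1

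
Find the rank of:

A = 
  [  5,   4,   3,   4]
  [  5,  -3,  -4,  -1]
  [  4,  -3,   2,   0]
Row reduce:
R2 → R2 - (1)·R1
R3 → R3 - (4/5)·R1
R3 → R3 - (31/35)·R2
REF = 
  [    5,     4,     3,     4]
  [    0,    -7,    -7,    -5]
  [    0,     0,  29/5, 43/35]
Pivot columns: 1, 2, 3 → 3 pivots.

rank(A) = 3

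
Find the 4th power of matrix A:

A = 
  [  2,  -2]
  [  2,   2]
A^4 = 
  [-64,   0]
  [  0, -64]

A² = A·A:
A²[1,1] = (2)(2) + (-2)(2) = 0
A²[1,2] = (2)(-2) + (-2)(2) = -8
A²[2,1] = (2)(2) + (2)(2) = 8
A²[2,2] = (2)(-2) + (2)(2) = 0
A² = 
  [  0,  -8]
  [  8,   0]

A^3 = A^2·A:
A^3[1,1] = (0)(2) + (-8)(2) = -16
A^3[1,2] = (0)(-2) + (-8)(2) = -16
A^3[2,1] = (8)(2) + (0)(2) = 16
A^3[2,2] = (8)(-2) + (0)(2) = -16
A^3 = 
  [-16, -16]
  [ 16, -16]

A^4 = A^3·A:
A^4[1,1] = (-16)(2) + (-16)(2) = -64
A^4[1,2] = (-16)(-2) + (-16)(2) = 0
A^4[2,1] = (16)(2) + (-16)(2) = 0
A^4[2,2] = (16)(-2) + (-16)(2) = -64
A^4 = 
  [-64,   0]
  [  0, -64]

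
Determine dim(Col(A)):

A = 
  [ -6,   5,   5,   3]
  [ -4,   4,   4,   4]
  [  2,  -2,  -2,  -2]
dim(Col(A)) = 2

Row reduce:
R2 → R2 - (2/3)·R1
R3 → R3 + (1/3)·R1
R3 → R3 + (1/2)·R2
REF = 
  [ -6,   5,   5,   3]
  [  0, 2/3, 2/3,   2]
  [  0,   0,   0,   0]
Pivot columns: 1, 2 → 2 pivots.
dim(Col(A)) = number of pivot columns = 2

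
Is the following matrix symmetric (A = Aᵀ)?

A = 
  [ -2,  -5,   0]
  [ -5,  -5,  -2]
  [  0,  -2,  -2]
Yes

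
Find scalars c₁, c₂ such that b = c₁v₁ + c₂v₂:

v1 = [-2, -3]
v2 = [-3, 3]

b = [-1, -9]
c1 = 2, c2 = -1

b = 2·v1 + -1·v2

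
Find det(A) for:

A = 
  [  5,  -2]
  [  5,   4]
30

For a 2×2 matrix, det = ad - bc = (5)(4) - (-2)(5) = 30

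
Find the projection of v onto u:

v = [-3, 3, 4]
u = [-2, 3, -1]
proj_u(v) = [-11/7, 33/14, -11/14]

v·u = (-3)(-2) + (3)(3) + (4)(-1) = 11
u·u = (-2)² + (3)² + (-1)² = 14
proj_u(v) = (v·u / u·u) × u = (11/14) × u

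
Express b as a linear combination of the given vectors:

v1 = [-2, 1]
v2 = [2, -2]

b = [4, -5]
c1 = 1, c2 = 3

b = 1·v1 + 3·v2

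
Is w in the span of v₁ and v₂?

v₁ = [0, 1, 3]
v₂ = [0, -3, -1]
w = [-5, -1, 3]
No

Form the augmented matrix and row-reduce:
[v₁|v₂|w] = 
  [  0,   0,  -5]
  [  1,  -3,  -1]
  [  3,  -1,   3]
Swap R1 ↔ R2
R3 → R3 - (3)·R1
Swap R2 ↔ R3
REF = 
  [  1,  -3,  -1]
  [  0,   8,   6]
  [  0,   0,  -5]

Row 3 reads [0 0 | -5], i.e. 0 = -5, so the system is inconsistent and w ∉ span{v₁, v₂}.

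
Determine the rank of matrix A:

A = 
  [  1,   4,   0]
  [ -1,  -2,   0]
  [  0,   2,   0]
rank(A) = 2

Row reduce:
R2 → R2 + (1)·R1
R3 → R3 - (1)·R2
REF = 
  [  1,   4,   0]
  [  0,   2,   0]
  [  0,   0,   0]
Pivot columns: 1, 2 → 2 pivots.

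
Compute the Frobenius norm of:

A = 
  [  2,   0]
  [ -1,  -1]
||A||_F = 2.449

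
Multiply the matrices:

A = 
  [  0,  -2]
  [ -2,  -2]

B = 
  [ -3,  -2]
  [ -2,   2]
A is 2×2 and B is 2×2, so AB is 2×2. Each entry is (row of A)·(column of B):
AB[1,1] = (0)(-3) + (-2)(-2) = 4
AB[1,2] = (0)(-2) + (-2)(2) = -4
AB[2,1] = (-2)(-3) + (-2)(-2) = 10
AB[2,2] = (-2)(-2) + (-2)(2) = 0

AB = 
  [  4,  -4]
  [ 10,   0]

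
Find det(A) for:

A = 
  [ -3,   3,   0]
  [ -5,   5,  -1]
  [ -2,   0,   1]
6

Cofactor expansion along row 1:
det(A) = (-3)·((5)(1) - (-1)(0)) - (3)·((-5)(1) - (-1)(-2)) + (0)·((-5)(0) - (5)(-2))
  = (-3)(5) - (3)(-7) + (0)(10)
  = 6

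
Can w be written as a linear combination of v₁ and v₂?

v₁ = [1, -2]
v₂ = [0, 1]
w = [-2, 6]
Yes

Form the augmented matrix and row-reduce:
[v₁|v₂|w] = 
  [  1,   0,  -2]
  [ -2,   1,   6]
R2 → R2 + (2)·R1
REF = 
  [  1,   0,  -2]
  [  0,   1,   2]

No row of the form [0 0 | nonzero], so the system is consistent. Back-substitution gives c₁ = -2, c₂ = 2: w = (-2)·v₁ + (2)·v₂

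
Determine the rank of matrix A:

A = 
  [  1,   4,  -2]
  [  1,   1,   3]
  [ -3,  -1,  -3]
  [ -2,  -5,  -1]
Row reduce:
R2 → R2 - (1)·R1
R3 → R3 + (3)·R1
R4 → R4 + (2)·R1
R3 → R3 + (11/3)·R2
R4 → R4 + (1)·R2
REF = 
  [   1,    4,   -2]
  [   0,   -3,    5]
  [   0,    0, 28/3]
  [   0,    0,    0]
Pivot columns: 1, 2, 3 → 3 pivots.

rank(A) = 3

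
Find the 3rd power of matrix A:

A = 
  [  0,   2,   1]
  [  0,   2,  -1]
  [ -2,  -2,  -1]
A^3 = 
  [  6,   6,  -1]
  [  2,  18,  -3]
  [ -2, -10,   7]

A² = A·A:
A²[1,1] = (0)(0) + (2)(0) + (1)(-2) = -2
A²[1,2] = (0)(2) + (2)(2) + (1)(-2) = 2
A²[1,3] = (0)(1) + (2)(-1) + (1)(-1) = -3
A²[2,1] = (0)(0) + (2)(0) + (-1)(-2) = 2
A²[2,2] = (0)(2) + (2)(2) + (-1)(-2) = 6
A²[2,3] = (0)(1) + (2)(-1) + (-1)(-1) = -1
A²[3,1] = (-2)(0) + (-2)(0) + (-1)(-2) = 2
A²[3,2] = (-2)(2) + (-2)(2) + (-1)(-2) = -6
A²[3,3] = (-2)(1) + (-2)(-1) + (-1)(-1) = 1
A² = 
  [ -2,   2,  -3]
  [  2,   6,  -1]
  [  2,  -6,   1]

A^3 = A^2·A:
A^3[1,1] = (-2)(0) + (2)(0) + (-3)(-2) = 6
A^3[1,2] = (-2)(2) + (2)(2) + (-3)(-2) = 6
A^3[1,3] = (-2)(1) + (2)(-1) + (-3)(-1) = -1
A^3[2,1] = (2)(0) + (6)(0) + (-1)(-2) = 2
A^3[2,2] = (2)(2) + (6)(2) + (-1)(-2) = 18
A^3[2,3] = (2)(1) + (6)(-1) + (-1)(-1) = -3
A^3[3,1] = (2)(0) + (-6)(0) + (1)(-2) = -2
A^3[3,2] = (2)(2) + (-6)(2) + (1)(-2) = -10
A^3[3,3] = (2)(1) + (-6)(-1) + (1)(-1) = 7
A^3 = 
  [  6,   6,  -1]
  [  2,  18,  -3]
  [ -2, -10,   7]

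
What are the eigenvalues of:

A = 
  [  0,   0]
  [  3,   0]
λ = 0, 0

tr(A) = 0, det(A) = 0
Characteristic polynomial: λ² - tr(A)λ + det(A) = λ²
λ² = λ²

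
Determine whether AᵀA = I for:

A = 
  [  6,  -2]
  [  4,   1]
No

AᵀA = 
  [ 52,  -8]
  [ -8,   5]
≠ I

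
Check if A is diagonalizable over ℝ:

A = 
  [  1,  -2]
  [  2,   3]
No

tr(A) = 4, det(A) = 7
Characteristic polynomial: λ² - tr(A)λ + det(A) = λ² - 4λ + 7
λ² - 4λ + 7 = 0  ⇒  λ = (4 ± √((-4)² - 4·(7)))/2 = (4 ± √(-12))/2
  = 2 + i√3,  2 - i√3
Eigenvalues: 2 + i√3, 2 - i√3  (≈ 2 + 1.732i, 2 - 1.732i)
Has complex eigenvalues (not diagonalizable over ℝ).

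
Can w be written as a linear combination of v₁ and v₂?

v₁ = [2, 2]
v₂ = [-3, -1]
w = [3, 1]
Yes

Form the augmented matrix and row-reduce:
[v₁|v₂|w] = 
  [  2,  -3,   3]
  [  2,  -1,   1]
R2 → R2 - (1)·R1
REF = 
  [  2,  -3,   3]
  [  0,   2,  -2]

No row of the form [0 0 | nonzero], so the system is consistent. Back-substitution gives c₁ = 0, c₂ = -1: w = (0)·v₁ + (-1)·v₂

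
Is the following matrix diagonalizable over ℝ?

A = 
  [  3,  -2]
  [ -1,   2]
Yes

tr(A) = 5, det(A) = 4
Characteristic polynomial: λ² - tr(A)λ + det(A) = λ² - 5λ + 4
λ² - 5λ + 4 = (λ - 1)(λ - 4)
Eigenvalues: 4, 1
λ=1: alg. mult. = 1, geom. mult. = 2 - rank(A - (1)I) = 2 - 1 = 1
λ=4: alg. mult. = 1, geom. mult. = 2 - rank(A - (4)I) = 2 - 1 = 1
Sum of geometric multiplicities equals n, so A has n independent eigenvectors.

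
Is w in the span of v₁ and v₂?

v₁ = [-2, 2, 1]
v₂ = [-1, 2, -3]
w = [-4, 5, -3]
No

Form the augmented matrix and row-reduce:
[v₁|v₂|w] = 
  [ -2,  -1,  -4]
  [  2,   2,   5]
  [  1,  -3,  -3]
R2 → R2 + (1)·R1
R3 → R3 + (1/2)·R1
R3 → R3 + (7/2)·R2
REF = 
  [  -2,   -1,   -4]
  [   0,    1,    1]
  [   0,    0, -3/2]

Row 3 reads [0 0 | -3/2], i.e. 0 = -3/2, so the system is inconsistent and w ∉ span{v₁, v₂}.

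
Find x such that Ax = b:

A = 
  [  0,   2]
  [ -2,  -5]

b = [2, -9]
x = [2, 1]

Row reduce the augmented matrix [A|b]:
Swap R1 ↔ R2
REF = 
  [ -2,  -5,  -9]
  [  0,   2,   2]

Back-substitution:
x₂ = 2 / 2 = 1
x₁ = (-9 - (-5)(1)) / (-2) = 2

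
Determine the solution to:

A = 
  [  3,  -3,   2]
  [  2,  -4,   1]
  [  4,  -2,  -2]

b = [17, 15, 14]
x = [3, -2, 1]

Row reduce the augmented matrix [A|b]:
R2 → R2 - (2/3)·R1
R3 → R3 - (4/3)·R1
R3 → R3 + (1)·R2
REF = 
  [   3,   -3,    2,   17]
  [   0,   -2, -1/3, 11/3]
  [   0,    0,   -5,   -5]

Back-substitution:
x₃ = (-5) / (-5) = 1
x₂ = (11/3 - (-1/3)(1)) / (-2) = -2
x₁ = (17 - (-3)(-2) - (2)(1)) / 3 = 3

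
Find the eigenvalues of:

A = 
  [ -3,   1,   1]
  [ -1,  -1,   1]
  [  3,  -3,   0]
Characteristic polynomial: det(λI - A) = λ³ + 4λ² + 4λ
The constant term is 0, so λ = 0 is a root: p(λ) = λ(λ² + 4λ + 4)
λ² + 4λ + 4 = (λ + 2)²

λ = 0, -2, -2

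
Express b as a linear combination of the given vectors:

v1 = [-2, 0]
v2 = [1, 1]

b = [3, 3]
c1 = 0, c2 = 3

b = 0·v1 + 3·v2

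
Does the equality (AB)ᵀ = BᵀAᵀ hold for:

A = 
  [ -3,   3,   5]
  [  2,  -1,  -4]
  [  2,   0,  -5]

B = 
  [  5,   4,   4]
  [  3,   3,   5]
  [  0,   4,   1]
Yes

(AB)ᵀ = 
  [ -6,   7,  10]
  [ 17, -11, -12]
  [  8,  -1,   3]

BᵀAᵀ = 
  [ -6,   7,  10]
  [ 17, -11, -12]
  [  8,  -1,   3]

Both sides are equal — this is the standard identity (AB)ᵀ = BᵀAᵀ, which holds for all A, B.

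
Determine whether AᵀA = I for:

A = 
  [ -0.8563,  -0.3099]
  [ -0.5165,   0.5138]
No

AᵀA = 
  [  1,   0]
  [  0,   0.3600]
≠ I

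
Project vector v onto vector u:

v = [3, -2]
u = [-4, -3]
v·u = (3)(-4) + (-2)(-3) = -6
u·u = (-4)² + (-3)² = 25
proj_u(v) = (v·u / u·u) × u = (-6/25) × u

proj_u(v) = [24/25, 18/25]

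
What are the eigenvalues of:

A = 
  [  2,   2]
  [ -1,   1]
tr(A) = 3, det(A) = 4
Characteristic polynomial: λ² - tr(A)λ + det(A) = λ² - 3λ + 4
λ² - 3λ + 4 = 0  ⇒  λ = (3 ± √((-3)² - 4·(4)))/2 = (3 ± √(-7))/2
  = (3 + i√7)/2,  (3 - i√7)/2

λ = (3 + i√7)/2, (3 - i√7)/2  (≈ 1.5 + 1.323i, 1.5 - 1.323i)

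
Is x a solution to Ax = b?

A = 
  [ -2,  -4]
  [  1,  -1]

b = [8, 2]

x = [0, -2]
Yes

Ax = [8, 2] = b ✓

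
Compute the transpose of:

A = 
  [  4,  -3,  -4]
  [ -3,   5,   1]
Aᵀ = 
  [  4,  -3]
  [ -3,   5]
  [ -4,   1]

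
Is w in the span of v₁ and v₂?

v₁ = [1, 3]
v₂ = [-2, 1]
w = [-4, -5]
Yes

Form the augmented matrix and row-reduce:
[v₁|v₂|w] = 
  [  1,  -2,  -4]
  [  3,   1,  -5]
R2 → R2 - (3)·R1
REF = 
  [  1,  -2,  -4]
  [  0,   7,   7]

No row of the form [0 0 | nonzero], so the system is consistent. Back-substitution gives c₁ = -2, c₂ = 1: w = (-2)·v₁ + (1)·v₂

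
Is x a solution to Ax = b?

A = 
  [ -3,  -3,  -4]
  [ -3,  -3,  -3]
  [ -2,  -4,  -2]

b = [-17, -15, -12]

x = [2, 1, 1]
No

Ax = [-13, -12, -10] ≠ b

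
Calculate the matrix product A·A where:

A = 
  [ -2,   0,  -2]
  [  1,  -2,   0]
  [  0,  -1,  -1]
A² = A·A:
A²[1,1] = (-2)(-2) + (0)(1) + (-2)(0) = 4
A²[1,2] = (-2)(0) + (0)(-2) + (-2)(-1) = 2
A²[1,3] = (-2)(-2) + (0)(0) + (-2)(-1) = 6
A²[2,1] = (1)(-2) + (-2)(1) + (0)(0) = -4
A²[2,2] = (1)(0) + (-2)(-2) + (0)(-1) = 4
A²[2,3] = (1)(-2) + (-2)(0) + (0)(-1) = -2
A²[3,1] = (0)(-2) + (-1)(1) + (-1)(0) = -1
A²[3,2] = (0)(0) + (-1)(-2) + (-1)(-1) = 3
A²[3,3] = (0)(-2) + (-1)(0) + (-1)(-1) = 1
A² = 
  [  4,   2,   6]
  [ -4,   4,  -2]
  [ -1,   3,   1]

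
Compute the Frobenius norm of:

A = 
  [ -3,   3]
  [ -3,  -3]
||A||_F = 6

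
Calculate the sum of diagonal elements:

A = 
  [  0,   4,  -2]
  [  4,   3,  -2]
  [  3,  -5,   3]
6

tr(A) = 0 + 3 + 3 = 6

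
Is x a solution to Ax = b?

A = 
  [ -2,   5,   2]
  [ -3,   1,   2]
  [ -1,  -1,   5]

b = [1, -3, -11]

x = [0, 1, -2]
Yes

Ax = [1, -3, -11] = b ✓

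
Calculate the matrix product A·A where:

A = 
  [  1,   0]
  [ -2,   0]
A² = A·A:
A²[1,1] = (1)(1) + (0)(-2) = 1
A²[1,2] = (1)(0) + (0)(0) = 0
A²[2,1] = (-2)(1) + (0)(-2) = -2
A²[2,2] = (-2)(0) + (0)(0) = 0
A² = 
  [  1,   0]
  [ -2,   0]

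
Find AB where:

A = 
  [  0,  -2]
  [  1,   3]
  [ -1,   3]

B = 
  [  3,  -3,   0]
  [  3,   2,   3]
AB = 
  [ -6,  -4,  -6]
  [ 12,   3,   9]
  [  6,   9,   9]

A is 3×2 and B is 2×3, so AB is 3×3. Each entry is (row of A)·(column of B):
AB[1,1] = (0)(3) + (-2)(3) = -6
AB[1,2] = (0)(-3) + (-2)(2) = -4
AB[1,3] = (0)(0) + (-2)(3) = -6
AB[2,1] = (1)(3) + (3)(3) = 12
AB[2,2] = (1)(-3) + (3)(2) = 3
AB[2,3] = (1)(0) + (3)(3) = 9
AB[3,1] = (-1)(3) + (3)(3) = 6
AB[3,2] = (-1)(-3) + (3)(2) = 9
AB[3,3] = (-1)(0) + (3)(3) = 9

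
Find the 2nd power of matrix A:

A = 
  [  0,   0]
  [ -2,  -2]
A² = A·A:
A²[1,1] = (0)(0) + (0)(-2) = 0
A²[1,2] = (0)(0) + (0)(-2) = 0
A²[2,1] = (-2)(0) + (-2)(-2) = 4
A²[2,2] = (-2)(0) + (-2)(-2) = 4
A² = 
  [  0,   0]
  [  4,   4]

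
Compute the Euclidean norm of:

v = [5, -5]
7.071

||v||₂ = √((5)² + (-5)²) = √50 = 7.071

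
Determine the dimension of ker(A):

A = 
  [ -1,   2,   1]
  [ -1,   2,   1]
nullity(A) = 2

Row reduce:
R2 → R2 - (1)·R1
REF = 
  [ -1,   2,   1]
  [  0,   0,   0]
Pivot columns: 1 → 1 pivot.
rank(A) = 1, so nullity(A) = 3 - 1 = 2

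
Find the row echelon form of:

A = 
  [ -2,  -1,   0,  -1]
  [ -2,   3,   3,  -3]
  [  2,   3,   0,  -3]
Row operations:
R2 → R2 - (1)·R1
R3 → R3 + (1)·R1
R3 → R3 - (1/2)·R2

Resulting echelon form:
REF = 
  [  -2,   -1,    0,   -1]
  [   0,    4,    3,   -2]
  [   0,    0, -3/2,   -3]

Rank = 3 (number of non-zero pivot rows).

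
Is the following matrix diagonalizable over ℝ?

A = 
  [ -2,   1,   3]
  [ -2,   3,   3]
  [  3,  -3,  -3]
No

Characteristic polynomial: det(λI - A) = λ³ + 2λ² - 7λ + 6
By the rational root theorem any rational root is an integer dividing 6; none of those is a root, so p(λ) has no rational roots and hence (being an irreducible cubic) no repeated roots.
Discriminant of the cubic: Δ = -1108
Δ < 0 ⇒ one real eigenvalue and a complex-conjugate pair: λ ≈ -4.078, 1.039 + 0.6264i, 1.039 - 0.6264i
Has complex eigenvalues (not diagonalizable over ℝ).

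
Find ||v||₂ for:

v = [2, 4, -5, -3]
7.348

||v||₂ = √((2)² + (4)² + (-5)² + (-3)²) = √54 = 7.348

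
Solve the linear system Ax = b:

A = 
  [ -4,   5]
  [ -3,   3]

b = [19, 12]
Row reduce the augmented matrix [A|b]:
R2 → R2 - (3/4)·R1
REF = 
  [  -4,    5,   19]
  [   0, -3/4, -9/4]

Back-substitution:
x₂ = (-9/4) / (-3/4) = 3
x₁ = (19 - (5)(3)) / (-4) = -1

x = [-1, 3]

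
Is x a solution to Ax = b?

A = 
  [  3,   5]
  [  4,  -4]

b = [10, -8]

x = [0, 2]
Yes

Ax = [10, -8] = b ✓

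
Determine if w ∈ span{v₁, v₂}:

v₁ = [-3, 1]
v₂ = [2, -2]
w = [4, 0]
Yes

Form the augmented matrix and row-reduce:
[v₁|v₂|w] = 
  [ -3,   2,   4]
  [  1,  -2,   0]
R2 → R2 + (1/3)·R1
REF = 
  [  -3,    2,    4]
  [   0, -4/3,  4/3]

No row of the form [0 0 | nonzero], so the system is consistent. Back-substitution gives c₁ = -2, c₂ = -1: w = (-2)·v₁ + (-1)·v₂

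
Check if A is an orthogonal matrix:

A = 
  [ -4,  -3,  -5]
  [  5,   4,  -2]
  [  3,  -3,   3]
No

AᵀA = 
  [ 50,  23,  19]
  [ 23,  34,  -2]
  [ 19,  -2,  38]
≠ I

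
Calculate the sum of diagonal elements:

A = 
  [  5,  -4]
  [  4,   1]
6

tr(A) = 5 + 1 = 6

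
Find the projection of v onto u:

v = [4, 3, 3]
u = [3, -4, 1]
proj_u(v) = [9/26, -6/13, 3/26]

v·u = (4)(3) + (3)(-4) + (3)(1) = 3
u·u = (3)² + (-4)² + (1)² = 26
proj_u(v) = (v·u / u·u) × u = (3/26) × u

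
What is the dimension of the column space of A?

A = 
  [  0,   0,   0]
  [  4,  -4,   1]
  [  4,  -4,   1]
dim(Col(A)) = 1

Row reduce:
Swap R1 ↔ R2
R3 → R3 - (1)·R1
REF = 
  [  4,  -4,   1]
  [  0,   0,   0]
  [  0,   0,   0]
Pivot columns: 1 → 1 pivot.
dim(Col(A)) = number of pivot columns = 1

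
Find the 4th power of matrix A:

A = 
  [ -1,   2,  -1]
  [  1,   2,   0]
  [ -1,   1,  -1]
A^4 = 
  [ 23,   8,  11]
  [  7,  38,  -6]
  [ 17,  -5,  11]

A² = A·A:
A²[1,1] = (-1)(-1) + (2)(1) + (-1)(-1) = 4
A²[1,2] = (-1)(2) + (2)(2) + (-1)(1) = 1
A²[1,3] = (-1)(-1) + (2)(0) + (-1)(-1) = 2
A²[2,1] = (1)(-1) + (2)(1) + (0)(-1) = 1
A²[2,2] = (1)(2) + (2)(2) + (0)(1) = 6
A²[2,3] = (1)(-1) + (2)(0) + (0)(-1) = -1
A²[3,1] = (-1)(-1) + (1)(1) + (-1)(-1) = 3
A²[3,2] = (-1)(2) + (1)(2) + (-1)(1) = -1
A²[3,3] = (-1)(-1) + (1)(0) + (-1)(-1) = 2
A² = 
  [  4,   1,   2]
  [  1,   6,  -1]
  [  3,  -1,   2]

A^3 = A^2·A:
A^3[1,1] = (4)(-1) + (1)(1) + (2)(-1) = -5
A^3[1,2] = (4)(2) + (1)(2) + (2)(1) = 12
A^3[1,3] = (4)(-1) + (1)(0) + (2)(-1) = -6
A^3[2,1] = (1)(-1) + (6)(1) + (-1)(-1) = 6
A^3[2,2] = (1)(2) + (6)(2) + (-1)(1) = 13
A^3[2,3] = (1)(-1) + (6)(0) + (-1)(-1) = 0
A^3[3,1] = (3)(-1) + (-1)(1) + (2)(-1) = -6
A^3[3,2] = (3)(2) + (-1)(2) + (2)(1) = 6
A^3[3,3] = (3)(-1) + (-1)(0) + (2)(-1) = -5
A^3 = 
  [ -5,  12,  -6]
  [  6,  13,   0]
  [ -6,   6,  -5]

A^4 = A^3·A:
A^4[1,1] = (-5)(-1) + (12)(1) + (-6)(-1) = 23
A^4[1,2] = (-5)(2) + (12)(2) + (-6)(1) = 8
A^4[1,3] = (-5)(-1) + (12)(0) + (-6)(-1) = 11
A^4[2,1] = (6)(-1) + (13)(1) + (0)(-1) = 7
A^4[2,2] = (6)(2) + (13)(2) + (0)(1) = 38
A^4[2,3] = (6)(-1) + (13)(0) + (0)(-1) = -6
A^4[3,1] = (-6)(-1) + (6)(1) + (-5)(-1) = 17
A^4[3,2] = (-6)(2) + (6)(2) + (-5)(1) = -5
A^4[3,3] = (-6)(-1) + (6)(0) + (-5)(-1) = 11
A^4 = 
  [ 23,   8,  11]
  [  7,  38,  -6]
  [ 17,  -5,  11]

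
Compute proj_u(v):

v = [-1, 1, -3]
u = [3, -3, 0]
proj_u(v) = [-1, 1, 0]

v·u = (-1)(3) + (1)(-3) + (-3)(0) = -6
u·u = (3)² + (-3)² + (0)² = 18
proj_u(v) = (v·u / u·u) × u = (-6/18) × u = (-1/3) × u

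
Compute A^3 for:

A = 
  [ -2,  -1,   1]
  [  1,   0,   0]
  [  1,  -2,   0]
A^3 = 
  [-10,   0,   4]
  [  4,   0,  -2]
  [  8,   2,  -4]

A² = A·A:
A²[1,1] = (-2)(-2) + (-1)(1) + (1)(1) = 4
A²[1,2] = (-2)(-1) + (-1)(0) + (1)(-2) = 0
A²[1,3] = (-2)(1) + (-1)(0) + (1)(0) = -2
A²[2,1] = (1)(-2) + (0)(1) + (0)(1) = -2
A²[2,2] = (1)(-1) + (0)(0) + (0)(-2) = -1
A²[2,3] = (1)(1) + (0)(0) + (0)(0) = 1
A²[3,1] = (1)(-2) + (-2)(1) + (0)(1) = -4
A²[3,2] = (1)(-1) + (-2)(0) + (0)(-2) = -1
A²[3,3] = (1)(1) + (-2)(0) + (0)(0) = 1
A² = 
  [  4,   0,  -2]
  [ -2,  -1,   1]
  [ -4,  -1,   1]

A^3 = A^2·A:
A^3[1,1] = (4)(-2) + (0)(1) + (-2)(1) = -10
A^3[1,2] = (4)(-1) + (0)(0) + (-2)(-2) = 0
A^3[1,3] = (4)(1) + (0)(0) + (-2)(0) = 4
A^3[2,1] = (-2)(-2) + (-1)(1) + (1)(1) = 4
A^3[2,2] = (-2)(-1) + (-1)(0) + (1)(-2) = 0
A^3[2,3] = (-2)(1) + (-1)(0) + (1)(0) = -2
A^3[3,1] = (-4)(-2) + (-1)(1) + (1)(1) = 8
A^3[3,2] = (-4)(-1) + (-1)(0) + (1)(-2) = 2
A^3[3,3] = (-4)(1) + (-1)(0) + (1)(0) = -4
A^3 = 
  [-10,   0,   4]
  [  4,   0,  -2]
  [  8,   2,  -4]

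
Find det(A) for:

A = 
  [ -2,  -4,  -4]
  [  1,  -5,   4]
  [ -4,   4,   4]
Cofactor expansion along row 1:
det(A) = (-2)·((-5)(4) - (4)(4)) - (-4)·((1)(4) - (4)(-4)) + (-4)·((1)(4) - (-5)(-4))
  = (-2)(-36) - (-4)(20) + (-4)(-16)
  = 216

det(A) = 216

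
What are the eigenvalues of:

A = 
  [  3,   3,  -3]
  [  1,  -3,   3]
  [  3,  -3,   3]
Characteristic polynomial: det(λI - A) = λ³ - 3λ² + 6λ
The constant term is 0, so λ = 0 is a root: p(λ) = λ(λ² - 3λ + 6)
λ² - 3λ + 6 = 0  ⇒  λ = (3 ± √((-3)² - 4·(6)))/2 = (3 ± √(-15))/2
  = (3 + i√15)/2,  (3 - i√15)/2

λ = 0, (3 + i√15)/2, (3 - i√15)/2  (≈ 0, 1.5 + 1.936i, 1.5 - 1.936i)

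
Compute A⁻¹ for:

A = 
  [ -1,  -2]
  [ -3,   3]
det(A) = (-1)(3) - (-2)(-3) = -9
For a 2×2 matrix, A⁻¹ = (1/det(A)) · [[d, -b], [-c, a]]
    = (-1/9) · [[3, 2], [3, -1]]

A⁻¹ = 
  [-1/3, -2/9]
  [-1/3,  1/9]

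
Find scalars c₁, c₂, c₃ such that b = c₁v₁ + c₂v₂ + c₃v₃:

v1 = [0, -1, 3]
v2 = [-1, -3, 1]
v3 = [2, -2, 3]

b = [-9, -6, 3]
c1 = 3, c2 = 3, c3 = -3

b = 3·v1 + 3·v2 + -3·v3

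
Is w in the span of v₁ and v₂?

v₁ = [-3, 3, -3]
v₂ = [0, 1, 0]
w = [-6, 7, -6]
Yes

Form the augmented matrix and row-reduce:
[v₁|v₂|w] = 
  [ -3,   0,  -6]
  [  3,   1,   7]
  [ -3,   0,  -6]
R2 → R2 + (1)·R1
R3 → R3 - (1)·R1
REF = 
  [ -3,   0,  -6]
  [  0,   1,   1]
  [  0,   0,   0]

No row of the form [0 0 | nonzero], so the system is consistent. Back-substitution gives c₁ = 2, c₂ = 1: w = (2)·v₁ + (1)·v₂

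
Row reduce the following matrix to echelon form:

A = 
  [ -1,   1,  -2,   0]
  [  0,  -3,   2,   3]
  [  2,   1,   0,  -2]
Row operations:
R3 → R3 + (2)·R1
R3 → R3 + (1)·R2

Resulting echelon form:
REF = 
  [ -1,   1,  -2,   0]
  [  0,  -3,   2,   3]
  [  0,   0,  -2,   1]

Rank = 3 (number of non-zero pivot rows).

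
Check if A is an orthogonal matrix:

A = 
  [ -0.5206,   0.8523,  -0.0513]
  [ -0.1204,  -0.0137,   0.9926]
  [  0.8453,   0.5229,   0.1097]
Yes

AᵀA = 
  [  1.0001,  -0.0001,  -0.0001]
  [ -0.0001,   1,   0]
  [ -0.0001,   0,   0.9999]
≈ I (equal to I up to the 4-dp rounding of the entries)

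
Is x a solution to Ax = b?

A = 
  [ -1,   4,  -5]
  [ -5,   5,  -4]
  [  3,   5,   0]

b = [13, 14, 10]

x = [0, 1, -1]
No

Ax = [9, 9, 5] ≠ b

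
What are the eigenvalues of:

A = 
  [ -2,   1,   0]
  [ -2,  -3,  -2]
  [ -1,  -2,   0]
Characteristic polynomial: det(λI - A) = λ³ + 5λ² + 4λ - 10
Testing integer divisors of the constant term: p(1) = 0, so (λ - 1) is a factor:
p(λ) = (λ - 1)(λ² + 6λ + 10)
λ² + 6λ + 10 = 0  ⇒  λ = (-6 ± √((6)² - 4·(10)))/2 = (-6 ± √(-4))/2
  = -3 + i,  -3 - i

λ = 1, -3 + i, -3 - i  (≈ 1, -3 + 1i, -3 - 1i)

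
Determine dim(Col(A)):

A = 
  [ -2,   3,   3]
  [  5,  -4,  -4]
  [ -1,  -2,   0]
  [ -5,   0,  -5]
Row reduce:
R2 → R2 + (5/2)·R1
R3 → R3 - (1/2)·R1
R4 → R4 - (5/2)·R1
R3 → R3 + (1)·R2
R4 → R4 + (15/7)·R2
R4 → R4 + (5/2)·R3
REF = 
  [ -2,   3,   3]
  [  0, 7/2, 7/2]
  [  0,   0,   2]
  [  0,   0,   0]
Pivot columns: 1, 2, 3 → 3 pivots.
dim(Col(A)) = number of pivot columns = 3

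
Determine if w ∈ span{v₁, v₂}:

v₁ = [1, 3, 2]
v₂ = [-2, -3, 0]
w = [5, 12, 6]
Yes

Form the augmented matrix and row-reduce:
[v₁|v₂|w] = 
  [  1,  -2,   5]
  [  3,  -3,  12]
  [  2,   0,   6]
R2 → R2 - (3)·R1
R3 → R3 - (2)·R1
R3 → R3 - (4/3)·R2
REF = 
  [  1,  -2,   5]
  [  0,   3,  -3]
  [  0,   0,   0]

No row of the form [0 0 | nonzero], so the system is consistent. Back-substitution gives c₁ = 3, c₂ = -1: w = (3)·v₁ + (-1)·v₂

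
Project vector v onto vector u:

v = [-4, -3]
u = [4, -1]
proj_u(v) = [-52/17, 13/17]

v·u = (-4)(4) + (-3)(-1) = -13
u·u = (4)² + (-1)² = 17
proj_u(v) = (v·u / u·u) × u = (-13/17) × u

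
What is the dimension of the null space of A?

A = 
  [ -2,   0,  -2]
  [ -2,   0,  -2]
nullity(A) = 2

Row reduce:
R2 → R2 - (1)·R1
REF = 
  [ -2,   0,  -2]
  [  0,   0,   0]
Pivot columns: 1 → 1 pivot.
rank(A) = 1, so nullity(A) = 3 - 1 = 2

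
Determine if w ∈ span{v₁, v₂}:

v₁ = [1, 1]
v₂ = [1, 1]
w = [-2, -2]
Yes

Form the augmented matrix and row-reduce:
[v₁|v₂|w] = 
  [  1,   1,  -2]
  [  1,   1,  -2]
R2 → R2 - (1)·R1
REF = 
  [  1,   1,  -2]
  [  0,   0,   0]

No row of the form [0 0 | nonzero], so the system is consistent. Back-substitution gives c₁ = -2, c₂ = 0: w = (-2)·v₁ + (0)·v₂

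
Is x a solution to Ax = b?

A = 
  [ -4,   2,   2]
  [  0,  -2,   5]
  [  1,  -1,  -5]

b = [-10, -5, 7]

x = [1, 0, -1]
No

Ax = [-6, -5, 6] ≠ b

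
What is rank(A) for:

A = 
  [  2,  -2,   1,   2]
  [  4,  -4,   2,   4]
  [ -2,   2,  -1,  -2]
rank(A) = 1

Row reduce:
R2 → R2 - (2)·R1
R3 → R3 + (1)·R1
REF = 
  [  2,  -2,   1,   2]
  [  0,   0,   0,   0]
  [  0,   0,   0,   0]
Pivot columns: 1 → 1 pivot.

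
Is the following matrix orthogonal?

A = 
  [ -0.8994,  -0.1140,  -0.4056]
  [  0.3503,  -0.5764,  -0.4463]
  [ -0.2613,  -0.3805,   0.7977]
No

AᵀA = 
  [  0.9999,   0,   0]
  [  0,   0.4900,   0]
  [  0,   0,   1]
≠ I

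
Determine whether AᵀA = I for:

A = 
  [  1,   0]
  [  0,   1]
Yes

AᵀA = 
  [  1,   0]
  [  0,   1]
= I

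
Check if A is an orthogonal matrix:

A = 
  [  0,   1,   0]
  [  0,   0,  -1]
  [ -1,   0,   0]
Yes

AᵀA = 
  [  1,   0,   0]
  [  0,   1,   0]
  [  0,   0,   1]
= I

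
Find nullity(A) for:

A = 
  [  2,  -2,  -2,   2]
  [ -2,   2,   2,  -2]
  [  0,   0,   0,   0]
nullity(A) = 3

Row reduce:
R2 → R2 + (1)·R1
REF = 
  [  2,  -2,  -2,   2]
  [  0,   0,   0,   0]
  [  0,   0,   0,   0]
Pivot columns: 1 → 1 pivot.
rank(A) = 1, so nullity(A) = 4 - 1 = 3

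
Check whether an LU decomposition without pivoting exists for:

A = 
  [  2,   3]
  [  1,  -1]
Yes.
A[1,1] = 2 ≠ 0, so Gaussian elimination proceeds without a row swap: multiplier ℓ₂₁ = (1)/(2) = 1/2, and U[2,2] = -1 - (1/2)(3) = -5/2.
L = 
  [  1,   0]
  [1/2,   1]
U = 
  [   2,    3]
  [   0, -5/2]
Check row 2 of LU: [(1/2)(2), (1/2)(3) + (-5/2)] = [1, -1] = row 2 of A ✓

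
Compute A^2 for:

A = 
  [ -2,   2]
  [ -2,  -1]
A² = A·A:
A²[1,1] = (-2)(-2) + (2)(-2) = 0
A²[1,2] = (-2)(2) + (2)(-1) = -6
A²[2,1] = (-2)(-2) + (-1)(-2) = 6
A²[2,2] = (-2)(2) + (-1)(-1) = -3
A² = 
  [  0,  -6]
  [  6,  -3]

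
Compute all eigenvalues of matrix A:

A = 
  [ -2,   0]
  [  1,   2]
tr(A) = 0, det(A) = -4
Characteristic polynomial: λ² - tr(A)λ + det(A) = λ² - 4
λ² - 4 = (λ + 2)(λ - 2)

λ = 2, -2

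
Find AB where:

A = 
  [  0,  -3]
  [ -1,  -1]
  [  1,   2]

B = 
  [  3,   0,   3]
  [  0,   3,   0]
A is 3×2 and B is 2×3, so AB is 3×3. Each entry is (row of A)·(column of B):
AB[1,1] = (0)(3) + (-3)(0) = 0
AB[1,2] = (0)(0) + (-3)(3) = -9
AB[1,3] = (0)(3) + (-3)(0) = 0
AB[2,1] = (-1)(3) + (-1)(0) = -3
AB[2,2] = (-1)(0) + (-1)(3) = -3
AB[2,3] = (-1)(3) + (-1)(0) = -3
AB[3,1] = (1)(3) + (2)(0) = 3
AB[3,2] = (1)(0) + (2)(3) = 6
AB[3,3] = (1)(3) + (2)(0) = 3

AB = 
  [  0,  -9,   0]
  [ -3,  -3,  -3]
  [  3,   6,   3]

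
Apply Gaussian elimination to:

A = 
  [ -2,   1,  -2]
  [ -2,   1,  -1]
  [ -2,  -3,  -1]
Row operations:
R2 → R2 - (1)·R1
R3 → R3 - (1)·R1
Swap R2 ↔ R3

Resulting echelon form:
REF = 
  [ -2,   1,  -2]
  [  0,  -4,   1]
  [  0,   0,   1]

Rank = 3 (number of non-zero pivot rows).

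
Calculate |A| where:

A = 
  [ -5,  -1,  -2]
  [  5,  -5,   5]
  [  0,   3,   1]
Cofactor expansion along row 1:
det(A) = (-5)·((-5)(1) - (5)(3)) - (-1)·((5)(1) - (5)(0)) + (-2)·((5)(3) - (-5)(0))
  = (-5)(-20) - (-1)(5) + (-2)(15)
  = 75

det(A) = 75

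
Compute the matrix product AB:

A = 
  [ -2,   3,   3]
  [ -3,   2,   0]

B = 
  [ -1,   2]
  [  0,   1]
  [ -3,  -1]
AB = 
  [ -7,  -4]
  [  3,  -4]

A is 2×3 and B is 3×2, so AB is 2×2. Each entry is (row of A)·(column of B):
AB[1,1] = (-2)(-1) + (3)(0) + (3)(-3) = -7
AB[1,2] = (-2)(2) + (3)(1) + (3)(-1) = -4
AB[2,1] = (-3)(-1) + (2)(0) + (0)(-3) = 3
AB[2,2] = (-3)(2) + (2)(1) + (0)(-1) = -4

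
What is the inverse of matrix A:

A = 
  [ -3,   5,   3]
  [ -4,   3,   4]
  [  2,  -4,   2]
det(A) = (-3)·((3)(2) - (4)(-4)) - (5)·((-4)(2) - (4)(2)) + (3)·((-4)(-4) - (3)(2))
  = (-3)(22) - (5)(-16) + (3)(10)
  = 44
det(A) = 44 ≠ 0, so A is invertible.

Cofactors Cᵢⱼ = (-1)ⁱ⁺ʲ·Mᵢⱼ:
C = 
  [ 22,  16,  10]
  [-22, -12,  -2]
  [ 11,   0,  11]

adj(A) = Cᵀ:
adj(A) = 
  [ 22, -22,  11]
  [ 16, -12,   0]
  [ 10,  -2,  11]

A⁻¹ = (1/44) · adj(A):
A⁻¹ = 
  [  1/2,  -1/2,   1/4]
  [ 4/11, -3/11,     0]
  [ 5/22, -1/22,   1/4]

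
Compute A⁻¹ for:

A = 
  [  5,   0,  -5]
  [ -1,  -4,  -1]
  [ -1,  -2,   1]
det(A) = (5)·((-4)(1) - (-1)(-2)) - (0)·((-1)(1) - (-1)(-1)) + (-5)·((-1)(-2) - (-4)(-1))
  = (5)(-6) - (0)(-2) + (-5)(-2)
  = -20
det(A) = -20 ≠ 0, so A is invertible.

Cofactors Cᵢⱼ = (-1)ⁱ⁺ʲ·Mᵢⱼ:
C = 
  [ -6,   2,  -2]
  [ 10,   0,  10]
  [-20,  10, -20]

adj(A) = Cᵀ:
adj(A) = 
  [ -6,  10, -20]
  [  2,   0,  10]
  [ -2,  10, -20]

A⁻¹ = (-1/20) · adj(A):
A⁻¹ = 
  [ 3/10,  -1/2,     1]
  [-1/10,     0,  -1/2]
  [ 1/10,  -1/2,     1]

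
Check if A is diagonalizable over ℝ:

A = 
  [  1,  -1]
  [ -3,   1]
Yes

tr(A) = 2, det(A) = -2
Characteristic polynomial: λ² - tr(A)λ + det(A) = λ² - 2λ - 2
λ² - 2λ - 2 = 0  ⇒  λ = (2 ± √((-2)² - 4·(-2)))/2 = (2 ± √(12))/2
  = 1 + √3,  1 - √3
Eigenvalues: 1 + √3, 1 - √3  (≈ 2.732, -0.7321)
The two irrational eigenvalues are distinct (simple), so each has alg. mult. = geom. mult. = 1.
Sum of geometric multiplicities equals n, so A has n independent eigenvectors.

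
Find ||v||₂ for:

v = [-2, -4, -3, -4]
6.708

||v||₂ = √((-2)² + (-4)² + (-3)² + (-4)²) = √45 = 6.708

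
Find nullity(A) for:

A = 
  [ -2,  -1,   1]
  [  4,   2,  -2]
nullity(A) = 2

Row reduce:
R2 → R2 + (2)·R1
REF = 
  [ -2,  -1,   1]
  [  0,   0,   0]
Pivot columns: 1 → 1 pivot.
rank(A) = 1, so nullity(A) = 3 - 1 = 2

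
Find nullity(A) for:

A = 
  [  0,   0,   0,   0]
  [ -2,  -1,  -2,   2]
nullity(A) = 3

Row reduce:
Swap R1 ↔ R2
REF = 
  [ -2,  -1,  -2,   2]
  [  0,   0,   0,   0]
Pivot columns: 1 → 1 pivot.
rank(A) = 1, so nullity(A) = 4 - 1 = 3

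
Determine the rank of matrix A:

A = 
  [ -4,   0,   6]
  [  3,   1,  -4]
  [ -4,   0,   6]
Row reduce:
R2 → R2 + (3/4)·R1
R3 → R3 - (1)·R1
REF = 
  [ -4,   0,   6]
  [  0,   1, 1/2]
  [  0,   0,   0]
Pivot columns: 1, 2 → 2 pivots.

rank(A) = 2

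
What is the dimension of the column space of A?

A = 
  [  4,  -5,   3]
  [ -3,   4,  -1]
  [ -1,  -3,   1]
Row reduce:
R2 → R2 + (3/4)·R1
R3 → R3 + (1/4)·R1
R3 → R3 + (17)·R2
REF = 
  [  4,  -5,   3]
  [  0, 1/4, 5/4]
  [  0,   0,  23]
Pivot columns: 1, 2, 3 → 3 pivots.
dim(Col(A)) = number of pivot columns = 3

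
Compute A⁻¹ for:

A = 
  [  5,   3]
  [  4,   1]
det(A) = (5)(1) - (3)(4) = -7
For a 2×2 matrix, A⁻¹ = (1/det(A)) · [[d, -b], [-c, a]]
    = (-1/7) · [[1, -3], [-4, 5]]

A⁻¹ = 
  [-1/7,  3/7]
  [ 4/7, -5/7]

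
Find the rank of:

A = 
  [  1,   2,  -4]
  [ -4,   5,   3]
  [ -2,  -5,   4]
Row reduce:
R2 → R2 + (4)·R1
R3 → R3 + (2)·R1
R3 → R3 + (1/13)·R2
REF = 
  [  1,   2,  -4]
  [  0,  13, -13]
  [  0,   0,  -5]
Pivot columns: 1, 2, 3 → 3 pivots.

rank(A) = 3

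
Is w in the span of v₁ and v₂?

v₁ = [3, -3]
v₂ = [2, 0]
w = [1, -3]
Yes

Form the augmented matrix and row-reduce:
[v₁|v₂|w] = 
  [  3,   2,   1]
  [ -3,   0,  -3]
R2 → R2 + (1)·R1
REF = 
  [  3,   2,   1]
  [  0,   2,  -2]

No row of the form [0 0 | nonzero], so the system is consistent. Back-substitution gives c₁ = 1, c₂ = -1: w = (1)·v₁ + (-1)·v₂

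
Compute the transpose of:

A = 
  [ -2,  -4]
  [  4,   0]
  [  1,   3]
Aᵀ = 
  [ -2,   4,   1]
  [ -4,   0,   3]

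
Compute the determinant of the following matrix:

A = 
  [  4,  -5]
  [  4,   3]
For a 2×2 matrix, det = ad - bc = (4)(3) - (-5)(4) = 32

det(A) = 32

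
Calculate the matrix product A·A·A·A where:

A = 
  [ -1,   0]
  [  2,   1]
A^4 = 
  [  1,   0]
  [  0,   1]

A² = A·A:
A²[1,1] = (-1)(-1) + (0)(2) = 1
A²[1,2] = (-1)(0) + (0)(1) = 0
A²[2,1] = (2)(-1) + (1)(2) = 0
A²[2,2] = (2)(0) + (1)(1) = 1
A² = 
  [  1,   0]
  [  0,   1]

A^3 = A^2·A:
A^3[1,1] = (1)(-1) + (0)(2) = -1
A^3[1,2] = (1)(0) + (0)(1) = 0
A^3[2,1] = (0)(-1) + (1)(2) = 2
A^3[2,2] = (0)(0) + (1)(1) = 1
A^3 = 
  [ -1,   0]
  [  2,   1]

A^4 = A^3·A:
A^4[1,1] = (-1)(-1) + (0)(2) = 1
A^4[1,2] = (-1)(0) + (0)(1) = 0
A^4[2,1] = (2)(-1) + (1)(2) = 0
A^4[2,2] = (2)(0) + (1)(1) = 1
A^4 = 
  [  1,   0]
  [  0,   1]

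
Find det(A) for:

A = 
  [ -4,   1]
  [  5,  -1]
-1

For a 2×2 matrix, det = ad - bc = (-4)(-1) - (1)(5) = -1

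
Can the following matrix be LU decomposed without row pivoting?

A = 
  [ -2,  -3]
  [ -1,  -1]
Yes.
A[1,1] = -2 ≠ 0, so Gaussian elimination proceeds without a row swap: multiplier ℓ₂₁ = (-1)/(-2) = 1/2, and U[2,2] = -1 - (1/2)(-3) = 1/2.
L = 
  [  1,   0]
  [1/2,   1]
U = 
  [ -2,  -3]
  [  0, 1/2]
Check row 2 of LU: [(1/2)(-2), (1/2)(-3) + (1/2)] = [-1, -1] = row 2 of A ✓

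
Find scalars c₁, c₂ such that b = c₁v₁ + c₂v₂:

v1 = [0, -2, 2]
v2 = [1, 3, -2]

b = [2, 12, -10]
c1 = -3, c2 = 2

b = -3·v1 + 2·v2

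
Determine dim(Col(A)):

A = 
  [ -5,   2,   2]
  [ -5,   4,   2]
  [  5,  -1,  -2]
dim(Col(A)) = 2

Row reduce:
R2 → R2 - (1)·R1
R3 → R3 + (1)·R1
R3 → R3 - (1/2)·R2
REF = 
  [ -5,   2,   2]
  [  0,   2,   0]
  [  0,   0,   0]
Pivot columns: 1, 2 → 2 pivots.
dim(Col(A)) = number of pivot columns = 2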